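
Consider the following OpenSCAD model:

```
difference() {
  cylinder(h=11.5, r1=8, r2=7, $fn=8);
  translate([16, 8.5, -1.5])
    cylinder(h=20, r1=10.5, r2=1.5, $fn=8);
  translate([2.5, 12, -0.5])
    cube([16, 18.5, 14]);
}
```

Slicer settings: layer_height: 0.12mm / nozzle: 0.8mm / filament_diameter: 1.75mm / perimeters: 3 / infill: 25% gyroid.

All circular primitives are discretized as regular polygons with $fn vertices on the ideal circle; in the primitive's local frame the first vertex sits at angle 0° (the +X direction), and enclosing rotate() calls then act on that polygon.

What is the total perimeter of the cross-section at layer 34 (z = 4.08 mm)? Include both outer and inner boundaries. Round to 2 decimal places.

46.81 mm

At z = 4.08 mm: the cone (r1=8→r2=7) has section circumradius 7.645 here — a regular 8-gon (perimeter = 2·8·7.645·sin(180°/8) = 46.81 mm); the cone at (16, 8.5): at t=0.279 of its height the radius interpolates to r₁+(r₂−r₁)t = 7.989, giving a regular 8-gon of that circumradius (perimeter = 2·8·7.989·sin(180°/8) = 48.92 mm); the cube at (2.5, 12) is present — its section is the full 16×18.5 rectangle (perimeter 69.00 mm); Taking the first minus the rest: starting from the cone, the cone at (16, 8.5) misses the remaining region (no effect); the 16×18.5 cube at (2.5, 12) misses the remaining region (no effect) — boundary = 46.81 mm. Overall, the cross-section is a single solid region. Total boundary length (outer) = 46.81 mm.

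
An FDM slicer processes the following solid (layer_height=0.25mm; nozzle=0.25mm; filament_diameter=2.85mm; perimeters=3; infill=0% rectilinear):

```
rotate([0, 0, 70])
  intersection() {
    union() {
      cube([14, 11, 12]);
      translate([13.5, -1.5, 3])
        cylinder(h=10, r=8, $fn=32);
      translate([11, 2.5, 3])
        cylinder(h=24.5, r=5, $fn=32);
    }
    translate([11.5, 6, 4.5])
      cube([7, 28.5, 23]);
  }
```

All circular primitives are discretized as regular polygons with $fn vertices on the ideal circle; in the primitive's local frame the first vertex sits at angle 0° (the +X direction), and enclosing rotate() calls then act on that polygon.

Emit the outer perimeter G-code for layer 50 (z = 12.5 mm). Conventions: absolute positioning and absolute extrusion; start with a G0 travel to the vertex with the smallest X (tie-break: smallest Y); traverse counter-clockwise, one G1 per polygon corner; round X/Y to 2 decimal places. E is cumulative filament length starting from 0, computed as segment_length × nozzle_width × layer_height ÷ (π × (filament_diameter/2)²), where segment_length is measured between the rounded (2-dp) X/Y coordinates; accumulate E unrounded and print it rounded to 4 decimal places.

At z = 12.5 mm: the cube does not reach this height (z outside [0, 12]); the cylinder at (13.5, -1.5): section is a regular 32-gon, circumradius r=8; the r=5 cylinder at (11, 2.5) contributes a regular 32-gon of circumradius 5; Taking the union: the regions partially overlap (shared area 65.67 mm²), so overlapping operands fuse into one piece — 1 connected region; the cube at (11.5, 6) is present — its section is the full 7×28.5 rectangle; After intersecting: the 7×28.5 cube at (11.5, 6) partially overlaps that combined region; clipping to the common part keeps 3.38 mm² — 1 connected region; (rotated 70° about Z; rotation is an isometry so areas/perimeters/island counts are preserved). The outline is a single polygon with 8 vertices. Extrusion per mm of travel: 0.25 × 0.25 / (π × 1.425²) = 0.009797. Accumulating E over each segment gives final E = 0.1093.

G0 X-3.07 Y13.35 Z12.50
G1 X-1.70 Y12.86 E0.0143
G1 X-0.10 Y17.28 E0.0603
G1 X-0.81 Y16.32 E0.0720
G1 X-1.26 Y15.39 E0.0821
G1 X-1.54 Y15.22 E0.0853
G1 X-2.27 Y14.57 E0.0949
G1 X-2.86 Y13.79 E0.1045
G1 X-3.07 Y13.35 E0.1093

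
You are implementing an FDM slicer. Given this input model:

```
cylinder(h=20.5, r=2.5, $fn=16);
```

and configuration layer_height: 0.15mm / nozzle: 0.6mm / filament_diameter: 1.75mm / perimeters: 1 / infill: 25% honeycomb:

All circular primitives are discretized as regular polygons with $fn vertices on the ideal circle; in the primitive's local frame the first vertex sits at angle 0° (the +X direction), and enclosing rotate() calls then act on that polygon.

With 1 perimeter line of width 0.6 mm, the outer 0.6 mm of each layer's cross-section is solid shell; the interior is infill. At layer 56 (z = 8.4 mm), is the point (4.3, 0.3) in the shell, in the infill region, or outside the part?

At z = 8.4 mm: the r=2.5 cylinder gives a regular 16-gon of circumradius 2.5 (constant along its height). Overall, the cross-section is a single solid region. The nearest boundary edge runs (2.50, 0.00)→(2.31, 0.96); distance from the point to it = 1.82 mm. The point is not inside any of the regions above, so it lies outside the cross-section (1.82 mm from the nearest boundary).

outside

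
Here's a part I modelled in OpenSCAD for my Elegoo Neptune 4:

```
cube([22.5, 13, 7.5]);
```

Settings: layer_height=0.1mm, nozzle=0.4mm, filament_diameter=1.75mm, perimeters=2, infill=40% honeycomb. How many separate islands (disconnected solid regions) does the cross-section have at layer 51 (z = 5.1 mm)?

1

At z = 5.1 mm: the cube (footprint 22.5×13) is included at this height. Overall, the cross-section is a single solid region. Island count = 1.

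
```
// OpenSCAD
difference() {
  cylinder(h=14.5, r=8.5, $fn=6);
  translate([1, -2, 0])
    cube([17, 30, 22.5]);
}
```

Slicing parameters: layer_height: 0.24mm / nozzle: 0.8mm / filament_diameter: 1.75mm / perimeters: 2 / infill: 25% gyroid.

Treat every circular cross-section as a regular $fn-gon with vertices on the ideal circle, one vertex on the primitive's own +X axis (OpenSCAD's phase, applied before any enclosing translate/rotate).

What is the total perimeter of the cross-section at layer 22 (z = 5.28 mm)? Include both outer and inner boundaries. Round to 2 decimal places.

At z = 5.28 mm: the r=8.5 cylinder gives a regular 6-gon of circumradius 8.5 (constant along its height) (perimeter = 2·6·8.500·sin(180°/6) = 51.00 mm); the cube at (1, -2) (footprint 17×30) is included at this height (perimeter 94.00 mm); Taking the first minus the rest: starting from the r=8.5 cylinder, the 17×30 cube at (1, -2) partially overlaps it — only the 53.41 mm² overlap (of its 510.00 mm²) is removed, clipping the outline — boundary = 52.65 mm. Overall, the cross-section is a single solid region. Total boundary length (outer) = 52.65 mm.

52.65 mm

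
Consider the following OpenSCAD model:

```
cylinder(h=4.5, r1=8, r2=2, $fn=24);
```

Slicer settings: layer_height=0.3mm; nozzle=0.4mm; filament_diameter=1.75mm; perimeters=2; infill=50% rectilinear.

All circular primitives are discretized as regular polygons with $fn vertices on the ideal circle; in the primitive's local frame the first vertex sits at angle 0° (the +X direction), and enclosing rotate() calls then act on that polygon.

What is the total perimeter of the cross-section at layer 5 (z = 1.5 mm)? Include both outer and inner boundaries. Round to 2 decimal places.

At z = 1.5 mm: the cone contributes a regular 24-gon of circumradius 6.000 (interpolated between r1=8 and r2=2 at t=0.333) (perimeter = 2·24·6.000·sin(180°/24) = 37.59 mm). Overall, the cross-section is a single solid region. Total boundary length (outer) = 37.59 mm.

37.59 mm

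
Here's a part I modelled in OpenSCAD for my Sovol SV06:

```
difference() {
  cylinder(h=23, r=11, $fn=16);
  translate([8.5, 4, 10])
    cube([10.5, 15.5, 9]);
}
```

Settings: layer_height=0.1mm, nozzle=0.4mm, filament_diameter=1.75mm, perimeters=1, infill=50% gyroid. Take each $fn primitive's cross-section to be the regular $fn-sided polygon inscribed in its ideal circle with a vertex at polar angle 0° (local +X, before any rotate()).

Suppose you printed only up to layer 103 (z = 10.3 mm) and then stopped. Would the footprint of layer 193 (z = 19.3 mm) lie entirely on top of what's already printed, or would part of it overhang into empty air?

part overhangs

Compare the two slices. At z = 10.3: the cylinder: section is a regular 16-gon, circumradius r=11 (area = (16/2)·11.000²·sin(360°/16) = 370.44 mm²); the cube at (8.5, 4) is present — its section is the full 10.5×15.5 rectangle (area 162.75 mm²); Subtracting the remaining from the first: starting from the r=11 cylinder (370.44 mm²), the 10.5×15.5 cube at (8.5, 4) partially overlaps it — only the 2.42 mm² overlap (of its 162.75 mm²) is removed, clipping the outline — area = 368.02 mm². At z = 19.3: the r=11 cylinder gives a regular 16-gon of circumradius 11 (constant along its height) (area = (16/2)·11.000²·sin(360°/16) = 370.44 mm²); the cube at (8.5, 4) is absent (z outside [10, 19]); Taking the first minus the rest: none of the subtracted shapes is present at this height, so the r=11 cylinder is unchanged — area = 370.44 mm². Checking containment: at z = 19.3 the cross-section extends beyond the z = 10.3 cross-section by about 2.42 mm².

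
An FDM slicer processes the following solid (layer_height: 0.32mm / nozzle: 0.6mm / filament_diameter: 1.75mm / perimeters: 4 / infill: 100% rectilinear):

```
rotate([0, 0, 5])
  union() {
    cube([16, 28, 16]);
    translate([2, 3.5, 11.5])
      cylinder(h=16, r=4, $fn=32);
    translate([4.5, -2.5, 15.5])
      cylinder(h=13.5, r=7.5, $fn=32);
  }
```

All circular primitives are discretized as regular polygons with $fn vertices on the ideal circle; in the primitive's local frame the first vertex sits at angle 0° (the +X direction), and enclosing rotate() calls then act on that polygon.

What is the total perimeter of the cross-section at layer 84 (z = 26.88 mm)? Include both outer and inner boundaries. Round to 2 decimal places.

51.52 mm

At z = 26.88 mm: the cube is not intersected at this z (z outside [0, 16]); the r=4 cylinder at (2, 3.5) contributes a regular 32-gon of circumradius 4 (perimeter = 2·32·4.000·sin(180°/32) = 25.09 mm); the cylinder at (4.5, -2.5): section is a regular 32-gon, circumradius r=7.5 (perimeter = 2·32·7.500·sin(180°/32) = 47.05 mm); Combining (union): the regions partially overlap (shared area 29.79 mm²), so the edge portions inside another operand are dropped and the merged outline is re-measured after clipping — boundary = 51.52 mm; (whole slice rotated 5° about Z — lengths, areas and connectivity unchanged). Overall, the cross-section is a single solid region. Total boundary length (outer) = 51.52 mm.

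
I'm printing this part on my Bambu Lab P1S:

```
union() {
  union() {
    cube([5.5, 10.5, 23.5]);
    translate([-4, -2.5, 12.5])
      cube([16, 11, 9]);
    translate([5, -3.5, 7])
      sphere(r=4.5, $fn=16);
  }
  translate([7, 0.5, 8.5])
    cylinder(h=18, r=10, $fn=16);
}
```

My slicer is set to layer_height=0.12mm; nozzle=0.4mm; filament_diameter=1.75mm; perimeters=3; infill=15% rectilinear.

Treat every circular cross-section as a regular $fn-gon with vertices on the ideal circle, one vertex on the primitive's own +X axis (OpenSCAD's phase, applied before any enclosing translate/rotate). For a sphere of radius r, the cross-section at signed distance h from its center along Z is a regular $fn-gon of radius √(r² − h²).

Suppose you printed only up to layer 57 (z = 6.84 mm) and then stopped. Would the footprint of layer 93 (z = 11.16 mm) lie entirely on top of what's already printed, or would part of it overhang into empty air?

Compare the two slices. At z = 6.84: the cube is present — its section is the full 5.5×10.5 rectangle (area 57.75 mm²); the cube at (-4, -2.5) is not intersected at this z (z outside [12.5, 21.5]); the r=4.5 sphere at (5, -3.5) contributes a regular 16-gon of circumradius √(4.5²−0.16²) = 4.497 (area = (16/2)·4.497²·sin(360°/16) = 61.92 mm²); Merging all regions: the regions partially overlap — summed areas 119.67 mm² minus the doubly-counted overlap 2.22 mm² gives 117.45 mm² — area = 117.45 mm²; the cylinder at (7, 0.5) is not intersected at this z (z outside [8.5, 26.5]); Merging all regions: only the result so far is present, so the union is just that shape — area = 117.45 mm². At z = 11.16: the 5.5×10.5 cube contributes its full rectangle (area 57.75 mm²); the cube at (-4, -2.5) is not intersected at this z (z outside [12.5, 21.5]); the sphere at (5, -3.5): section is a regular 16-gon, circumradius = √(r²−h²) = √(4.5²−4.16²) = 1.716 (area = (16/2)·1.716²·sin(360°/16) = 9.01 mm²); Merging all regions: the 2 present regions are separate (no shared area or edge), so areas and boundary lengths simply add and each stays a separate island — area = 66.76 mm²; the r=10 cylinder at (7, 0.5) gives a regular 16-gon of circumradius 10 (constant along its height) (area = (16/2)·10.000²·sin(360°/16) = 306.15 mm²); Combining (union): the regions partially overlap — summed areas 372.91 mm² minus the doubly-counted overlap 59.75 mm² gives 313.16 mm² — area = 313.16 mm². Checking containment: at z = 11.16 the cross-section extends beyond the z = 6.84 cross-section by about 195.71 mm².

part overhangs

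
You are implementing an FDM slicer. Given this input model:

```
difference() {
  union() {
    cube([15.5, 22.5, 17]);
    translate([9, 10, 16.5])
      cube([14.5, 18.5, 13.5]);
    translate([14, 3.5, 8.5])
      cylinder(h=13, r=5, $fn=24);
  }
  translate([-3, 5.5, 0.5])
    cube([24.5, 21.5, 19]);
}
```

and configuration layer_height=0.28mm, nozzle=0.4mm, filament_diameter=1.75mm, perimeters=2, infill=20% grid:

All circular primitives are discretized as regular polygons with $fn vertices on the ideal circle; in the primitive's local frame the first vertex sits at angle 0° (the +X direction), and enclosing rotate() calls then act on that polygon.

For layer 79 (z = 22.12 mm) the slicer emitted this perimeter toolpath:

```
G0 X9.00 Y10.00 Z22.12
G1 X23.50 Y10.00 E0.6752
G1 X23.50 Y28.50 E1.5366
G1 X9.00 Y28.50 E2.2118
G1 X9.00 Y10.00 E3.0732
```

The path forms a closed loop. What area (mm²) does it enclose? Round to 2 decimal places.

268.25 mm²

Apply the shoelace formula to the sequence of (X, Y) vertices; enclosed area = 268.25 mm².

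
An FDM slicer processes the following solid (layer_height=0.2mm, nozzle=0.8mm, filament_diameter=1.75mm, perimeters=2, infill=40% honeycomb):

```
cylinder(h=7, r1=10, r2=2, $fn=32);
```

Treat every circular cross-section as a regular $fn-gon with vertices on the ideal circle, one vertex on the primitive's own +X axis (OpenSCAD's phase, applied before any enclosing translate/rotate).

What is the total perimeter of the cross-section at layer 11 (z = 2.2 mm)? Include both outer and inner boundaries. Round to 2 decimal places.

At z = 2.2 mm: the cone (r1=10→r2=2) has section circumradius 7.486 here — a regular 32-gon (perimeter = 2·32·7.486·sin(180°/32) = 46.96 mm). Overall, the cross-section is a single solid region. Total boundary length (outer) = 46.96 mm.

46.96 mm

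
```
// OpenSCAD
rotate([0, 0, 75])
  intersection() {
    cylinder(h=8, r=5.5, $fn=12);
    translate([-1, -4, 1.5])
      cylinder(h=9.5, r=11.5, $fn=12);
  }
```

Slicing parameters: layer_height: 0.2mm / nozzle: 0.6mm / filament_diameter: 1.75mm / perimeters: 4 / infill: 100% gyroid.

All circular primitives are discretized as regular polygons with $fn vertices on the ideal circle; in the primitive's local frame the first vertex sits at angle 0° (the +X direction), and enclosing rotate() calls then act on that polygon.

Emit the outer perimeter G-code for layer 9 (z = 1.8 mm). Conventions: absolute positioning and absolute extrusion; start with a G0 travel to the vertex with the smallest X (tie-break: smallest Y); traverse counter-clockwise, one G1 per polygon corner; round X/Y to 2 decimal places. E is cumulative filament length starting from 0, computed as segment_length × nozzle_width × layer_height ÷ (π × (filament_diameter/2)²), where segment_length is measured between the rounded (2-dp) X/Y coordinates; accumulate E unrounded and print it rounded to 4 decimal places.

G0 X-5.31 Y-1.42 Z1.80
G1 X-3.89 Y-3.89 E0.1421
G1 X-1.42 Y-5.31 E0.2843
G1 X1.42 Y-5.31 E0.4260
G1 X3.89 Y-3.89 E0.5681
G1 X5.31 Y-1.42 E0.7103
G1 X5.31 Y1.42 E0.8519
G1 X3.89 Y3.89 E0.9941
G1 X1.42 Y5.31 E1.1362
G1 X-1.42 Y5.31 E1.2779
G1 X-3.89 Y3.89 E1.4201
G1 X-5.31 Y1.42 E1.5622
G1 X-5.31 Y-1.42 E1.7039

At z = 1.8 mm: the r=5.5 cylinder gives a regular 12-gon of circumradius 5.5 (constant along its height); the cylinder at (-1, -4): section is a regular 12-gon, circumradius r=11.5; Keeping only the common overlap: the r=5.5 cylinder lies inside the r=11.5 cylinder at (-1, -4), so it is kept whole — 1 connected region; (rotated 75° about Z; rotation is an isometry so areas/perimeters/island counts are preserved). The outline is a single polygon with 12 vertices. Extrusion per mm of travel: 0.6 × 0.2 / (π × 0.875²) = 0.049890. Accumulating E over each segment gives final E = 1.7039.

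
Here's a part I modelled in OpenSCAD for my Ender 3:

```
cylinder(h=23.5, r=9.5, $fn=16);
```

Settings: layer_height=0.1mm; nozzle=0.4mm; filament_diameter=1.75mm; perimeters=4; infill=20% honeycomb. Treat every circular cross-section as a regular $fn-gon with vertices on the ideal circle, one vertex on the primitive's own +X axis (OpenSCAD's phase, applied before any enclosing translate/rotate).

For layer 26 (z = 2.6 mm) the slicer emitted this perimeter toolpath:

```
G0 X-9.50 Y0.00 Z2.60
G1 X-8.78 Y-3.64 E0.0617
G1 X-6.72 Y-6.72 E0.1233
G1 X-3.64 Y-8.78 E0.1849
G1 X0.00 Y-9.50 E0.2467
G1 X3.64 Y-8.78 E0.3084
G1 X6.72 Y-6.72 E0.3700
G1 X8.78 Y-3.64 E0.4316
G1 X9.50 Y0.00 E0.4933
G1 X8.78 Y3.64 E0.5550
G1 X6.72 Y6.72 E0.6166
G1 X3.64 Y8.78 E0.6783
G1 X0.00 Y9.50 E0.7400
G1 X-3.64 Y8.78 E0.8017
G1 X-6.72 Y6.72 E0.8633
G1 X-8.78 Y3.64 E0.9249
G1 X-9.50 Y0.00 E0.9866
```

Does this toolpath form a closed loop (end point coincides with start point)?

Start point (G0): (-9.50, 0.00). End point (last G1): the path returns to the start — closed.

yes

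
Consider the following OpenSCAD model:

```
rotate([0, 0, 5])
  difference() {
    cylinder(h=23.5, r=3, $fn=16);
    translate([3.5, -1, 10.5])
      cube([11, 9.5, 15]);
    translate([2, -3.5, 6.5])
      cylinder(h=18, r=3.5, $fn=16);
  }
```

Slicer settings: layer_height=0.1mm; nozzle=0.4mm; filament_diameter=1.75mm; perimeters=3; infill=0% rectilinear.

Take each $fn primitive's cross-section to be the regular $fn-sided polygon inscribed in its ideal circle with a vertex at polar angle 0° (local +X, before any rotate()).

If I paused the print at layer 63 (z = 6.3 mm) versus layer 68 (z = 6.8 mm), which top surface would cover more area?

layer 63 (z = 6.3 mm)

Layer 63 (z = 6.3): the r=3 cylinder contributes a regular 16-gon of circumradius 3 (area = (16/2)·3.000²·sin(360°/16) = 27.55 mm²); the cube at (3.5, -1) does not reach this height (z outside [10.5, 25.5]); the cylinder at (2, -3.5) does not reach this height (z outside [6.5, 24.5]); After the difference (first − rest): none of the subtracted shapes is present at this height, so the r=3 cylinder is unchanged — area = 27.55 mm²; (whole slice rotated 5° about Z — lengths, areas and connectivity unchanged). So its area = 27.55 mm². Layer 68 (z = 6.8): the r=3 cylinder gives a regular 16-gon of circumradius 3 (constant along its height) (area = (16/2)·3.000²·sin(360°/16) = 27.55 mm²); the cube at (3.5, -1) is absent (z outside [10.5, 25.5]); the r=3.5 cylinder at (2, -3.5) gives a regular 16-gon of circumradius 3.5 (constant along its height) (area = (16/2)·3.500²·sin(360°/16) = 37.50 mm²); After the difference (first − rest): starting from the r=3 cylinder (27.55 mm²), the r=3.5 cylinder at (2, -3.5) partially overlaps it — only the 8.25 mm² overlap (of its 37.50 mm²) is removed, clipping the outline — area = 19.31 mm²; (rotated 5° about Z; rotation is an isometry so areas/perimeters/island counts are preserved). So its area = 19.31 mm². Layer 63 is larger (27.55 vs 19.31 mm²).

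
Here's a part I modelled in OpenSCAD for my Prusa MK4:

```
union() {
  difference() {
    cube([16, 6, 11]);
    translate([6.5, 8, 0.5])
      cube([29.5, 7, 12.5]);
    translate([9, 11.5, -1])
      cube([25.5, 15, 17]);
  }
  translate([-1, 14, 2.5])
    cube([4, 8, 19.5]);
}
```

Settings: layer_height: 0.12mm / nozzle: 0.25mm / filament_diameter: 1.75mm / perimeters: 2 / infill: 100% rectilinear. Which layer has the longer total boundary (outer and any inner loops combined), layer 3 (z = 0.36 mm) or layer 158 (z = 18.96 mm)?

Layer 3 (z = 0.36): the cube (footprint 16×6) is included at this height (perimeter 44.00 mm); the cube at (6.5, 8) is absent (z outside [0.5, 13]); the cube at (9, 11.5) (footprint 25.5×15) is included at this height (perimeter 81.00 mm); Taking the first minus the rest: starting from the 16×6 cube, the 25.5×15 cube at (9, 11.5) misses the remaining region (no effect) — boundary = 44.00 mm; the cube at (-1, 14) does not reach this height (z outside [2.5, 22]); Taking the union: only the result so far is present, so the union is just that shape — boundary = 44.00 mm. So its perimeter = 44.00 mm. Layer 158 (z = 18.96): the cube is absent (z outside [0, 11]); the cube at (6.5, 8) does not reach this height (z outside [0.5, 13]); the cube at (9, 11.5) is not intersected at this z (z outside [-1, 16]); After the difference (first − rest): the first operand is absent here, so nothing remains; the cube at (-1, 14) is present — its section is the full 4×8 rectangle (perimeter 24.00 mm); Combining (union): only the 4×8 cube at (-1, 14) is present, so the union is just that shape — boundary = 24.00 mm. So its perimeter = 24.00 mm. Layer 3 is larger (44.00 vs 24.00 mm).

layer 3 (z = 0.36 mm)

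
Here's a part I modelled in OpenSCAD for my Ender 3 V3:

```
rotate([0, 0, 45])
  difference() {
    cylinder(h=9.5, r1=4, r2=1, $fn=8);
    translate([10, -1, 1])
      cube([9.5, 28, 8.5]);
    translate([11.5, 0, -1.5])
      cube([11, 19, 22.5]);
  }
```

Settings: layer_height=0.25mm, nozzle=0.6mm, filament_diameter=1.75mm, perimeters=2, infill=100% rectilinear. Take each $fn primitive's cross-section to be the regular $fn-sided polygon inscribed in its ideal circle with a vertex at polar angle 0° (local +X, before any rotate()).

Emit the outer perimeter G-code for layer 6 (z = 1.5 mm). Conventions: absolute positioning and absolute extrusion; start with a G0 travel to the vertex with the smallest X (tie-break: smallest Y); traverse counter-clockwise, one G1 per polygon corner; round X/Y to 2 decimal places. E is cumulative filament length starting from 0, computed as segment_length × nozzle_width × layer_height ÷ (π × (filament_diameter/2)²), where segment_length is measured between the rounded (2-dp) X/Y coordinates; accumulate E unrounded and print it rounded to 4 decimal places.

At z = 1.5 mm: the cone contributes a regular 8-gon of circumradius 3.526 (interpolated between r1=4 and r2=1 at t=0.158); the cube at (10, -1) is present — its section is the full 9.5×28 rectangle; the cube at (11.5, 0) is present — its section is the full 11×19 rectangle; After the difference (first − rest): starting from the cone, the 9.5×28 cube at (10, -1) misses the remaining region (no effect); the 11×19 cube at (11.5, 0) misses the remaining region (no effect) — 1 connected region; (rotated 45° about Z; rotation is an isometry so areas/perimeters/island counts are preserved). The outline is a single polygon with 8 vertices. Extrusion per mm of travel: 0.6 × 0.25 / (π × 0.875²) = 0.062363. Accumulating E over each segment gives final E = 1.3463.

G0 X-3.53 Y0.00 Z1.50
G1 X-2.49 Y-2.49 E0.1683
G1 X0.00 Y-3.53 E0.3366
G1 X2.49 Y-2.49 E0.5049
G1 X3.53 Y0.00 E0.6731
G1 X2.49 Y2.49 E0.8414
G1 X0.00 Y3.53 E1.0097
G1 X-2.49 Y2.49 E1.1780
G1 X-3.53 Y0.00 E1.3463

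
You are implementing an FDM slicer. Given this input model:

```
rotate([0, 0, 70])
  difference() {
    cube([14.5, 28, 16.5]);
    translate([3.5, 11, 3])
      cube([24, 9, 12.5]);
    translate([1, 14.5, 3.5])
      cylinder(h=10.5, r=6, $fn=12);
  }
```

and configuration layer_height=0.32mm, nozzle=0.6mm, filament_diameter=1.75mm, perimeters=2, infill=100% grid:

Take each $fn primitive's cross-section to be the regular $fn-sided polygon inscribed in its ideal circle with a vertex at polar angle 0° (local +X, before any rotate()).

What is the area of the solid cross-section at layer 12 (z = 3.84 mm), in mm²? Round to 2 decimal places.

264.62 mm²

At z = 3.84 mm: the 14.5×28 cube contributes its full rectangle (area 406.00 mm²); the cube at (3.5, 11) (footprint 24×9) is included at this height (area 216.00 mm²); the cylinder at (1, 14.5): section is a regular 12-gon, circumradius r=6 (area = (12/2)·6.000²·sin(360°/12) = 108.00 mm²); Taking the first minus the rest: starting from the 14.5×28 cube (406.00 mm²), the 24×9 cube at (3.5, 11) partially overlaps it — only the 99.00 mm² overlap (of its 216.00 mm²) is removed, clipping the outline; the r=6 cylinder at (1, 14.5) partially overlaps it — only the 42.38 mm² overlap (of its 108.00 mm²) is removed, clipping the outline — area = 264.62 mm²; (whole slice rotated 70° about Z — lengths, areas and connectivity unchanged). Overall, the cross-section has 2 separate islands. Net area = 264.62 mm².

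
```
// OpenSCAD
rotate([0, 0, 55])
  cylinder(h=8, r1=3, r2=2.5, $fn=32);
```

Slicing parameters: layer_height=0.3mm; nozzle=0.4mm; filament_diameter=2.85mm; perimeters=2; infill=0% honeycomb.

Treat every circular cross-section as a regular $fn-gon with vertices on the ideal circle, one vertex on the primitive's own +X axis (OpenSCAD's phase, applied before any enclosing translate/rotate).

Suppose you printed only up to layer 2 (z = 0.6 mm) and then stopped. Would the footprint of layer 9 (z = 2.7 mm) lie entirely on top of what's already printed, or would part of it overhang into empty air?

Compare the two slices. At z = 0.6: the cone: at t=0.075 of its height the radius interpolates to r₁+(r₂−r₁)t = 2.962, giving a regular 32-gon of that circumradius (area = (32/2)·2.962²·sin(360°/32) = 27.40 mm²); (whole slice rotated 55° about Z — lengths, areas and connectivity unchanged). At z = 2.7: the cone: at t=0.338 of its height the radius interpolates to r₁+(r₂−r₁)t = 2.831, giving a regular 32-gon of that circumradius (area = (32/2)·2.831²·sin(360°/32) = 25.02 mm²); (whole slice rotated 55° about Z — lengths, areas and connectivity unchanged). Checking containment: the cross-section at z = 2.7 is a subset of the cross-section at z = 0.6.

entirely on top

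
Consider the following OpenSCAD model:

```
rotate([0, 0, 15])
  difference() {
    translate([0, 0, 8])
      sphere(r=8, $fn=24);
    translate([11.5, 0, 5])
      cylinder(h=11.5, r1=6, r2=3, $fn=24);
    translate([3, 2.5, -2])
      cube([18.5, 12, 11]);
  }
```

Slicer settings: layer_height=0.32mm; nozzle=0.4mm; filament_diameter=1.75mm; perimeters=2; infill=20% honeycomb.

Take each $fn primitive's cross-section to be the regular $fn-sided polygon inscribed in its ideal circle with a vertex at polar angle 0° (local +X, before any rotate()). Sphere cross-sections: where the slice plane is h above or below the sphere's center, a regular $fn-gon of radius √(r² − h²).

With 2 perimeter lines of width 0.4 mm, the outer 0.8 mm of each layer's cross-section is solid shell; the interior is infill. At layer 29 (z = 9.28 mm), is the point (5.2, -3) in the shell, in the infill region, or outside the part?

At z = 9.28 mm: the r=8 sphere contributes a regular 24-gon of circumradius √(8²−1.28²) = 7.897; the cone at (11.5, 0) (r1=6→r2=3) has section circumradius 4.883 here — a regular 24-gon; the cube at (3, 2.5) is not intersected at this z (z outside [-2, 9]); Taking the first minus the rest: starting from the r=8 sphere, the cone at (11.5, 0) partially overlaps it — only the 4.28 mm² overlap (of its 74.07 mm²) is removed, clipping the outline — 1 connected region; (rotated 15° about Z; rotation is an isometry so areas/perimeters/island counts are preserved). Overall, the cross-section is a single solid region. Undo the 15° rotation: the query point maps to (4.246, -4.244) in the un-rotated model frame. The nearest boundary edge runs (6.84, -3.95)→(5.58, -5.58); distance from the point to it = 1.88 mm. The point is inside the cross-section and 1.88 mm from the nearest boundary — more than the 0.8 mm shell width (2 × 0.4), so it's in the infill interior.

infill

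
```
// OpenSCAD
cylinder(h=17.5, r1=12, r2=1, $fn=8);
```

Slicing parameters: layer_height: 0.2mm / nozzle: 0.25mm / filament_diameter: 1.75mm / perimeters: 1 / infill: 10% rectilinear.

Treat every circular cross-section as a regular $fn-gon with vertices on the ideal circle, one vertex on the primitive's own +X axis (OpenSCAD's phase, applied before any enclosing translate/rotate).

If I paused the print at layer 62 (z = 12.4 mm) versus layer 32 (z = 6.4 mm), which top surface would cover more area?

Layer 62 (z = 12.4): the cone: at t=0.709 of its height the radius interpolates to r₁+(r₂−r₁)t = 4.206, giving a regular 8-gon of that circumradius (area = (8/2)·4.206²·sin(360°/8) = 50.03 mm²). So its area = 50.03 mm². Layer 32 (z = 6.4): the cone contributes a regular 8-gon of circumradius 7.977 (interpolated between r1=12 and r2=1 at t=0.366) (area = (8/2)·7.977²·sin(360°/8) = 179.99 mm²). So its area = 179.99 mm². Layer 32 is larger (179.99 vs 50.03 mm²).

layer 32 (z = 6.4 mm)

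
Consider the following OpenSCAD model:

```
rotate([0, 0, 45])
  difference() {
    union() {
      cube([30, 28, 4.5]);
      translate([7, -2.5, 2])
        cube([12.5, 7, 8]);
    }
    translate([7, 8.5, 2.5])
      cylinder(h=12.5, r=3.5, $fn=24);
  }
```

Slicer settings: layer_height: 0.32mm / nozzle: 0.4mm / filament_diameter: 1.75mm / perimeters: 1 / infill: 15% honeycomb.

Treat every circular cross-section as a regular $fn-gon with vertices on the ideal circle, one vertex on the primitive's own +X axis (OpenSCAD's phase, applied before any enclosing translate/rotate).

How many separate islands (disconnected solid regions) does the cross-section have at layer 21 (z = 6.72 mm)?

1

At z = 6.72 mm: the cube is absent (z outside [0, 4.5]); the 12.5×7 cube at (7, -2.5) contributes its full rectangle; Taking the union: only the 12.5×7 cube at (7, -2.5) is present, so the union is just that shape — 1 connected region; the r=3.5 cylinder at (7, 8.5) contributes a regular 24-gon of circumradius 3.5; Subtracting the remaining from the first: starting from that combined region, the r=3.5 cylinder at (7, 8.5) misses the remaining region (no effect) — 1 connected region; (rotated 45° about Z; rotation is an isometry so areas/perimeters/island counts are preserved). Overall, the cross-section is a single solid region. Island count = 1.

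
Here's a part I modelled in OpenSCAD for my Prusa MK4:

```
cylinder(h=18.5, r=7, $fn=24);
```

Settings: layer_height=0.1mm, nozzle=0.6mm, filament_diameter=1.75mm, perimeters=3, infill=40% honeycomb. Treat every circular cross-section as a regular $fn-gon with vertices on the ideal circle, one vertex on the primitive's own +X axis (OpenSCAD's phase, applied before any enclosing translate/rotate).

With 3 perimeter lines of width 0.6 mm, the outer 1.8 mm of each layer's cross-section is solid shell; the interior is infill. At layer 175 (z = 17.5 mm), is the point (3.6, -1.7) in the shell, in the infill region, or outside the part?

infill

At z = 17.5 mm: the r=7 cylinder gives a regular 24-gon of circumradius 7 (constant along its height). Overall, the cross-section is a single solid region. The nearest boundary edge runs (6.06, -3.50)→(6.76, -1.81); distance from the point to it = 2.96 mm. The point is inside the cross-section and 2.96 mm from the nearest boundary — more than the 1.8 mm shell width (3 × 0.6), so it's in the infill interior.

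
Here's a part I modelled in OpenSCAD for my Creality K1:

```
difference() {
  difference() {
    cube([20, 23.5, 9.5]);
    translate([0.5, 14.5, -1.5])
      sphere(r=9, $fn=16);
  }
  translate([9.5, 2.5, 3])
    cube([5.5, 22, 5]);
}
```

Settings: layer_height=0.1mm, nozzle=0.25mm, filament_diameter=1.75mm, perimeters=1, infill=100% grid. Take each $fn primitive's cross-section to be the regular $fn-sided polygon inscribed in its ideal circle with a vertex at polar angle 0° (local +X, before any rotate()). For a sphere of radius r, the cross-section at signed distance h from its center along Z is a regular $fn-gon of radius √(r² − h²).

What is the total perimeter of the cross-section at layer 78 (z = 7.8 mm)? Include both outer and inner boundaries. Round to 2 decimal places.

129.00 mm

At z = 7.8 mm: the 20×23.5 cube contributes its full rectangle (perimeter 87.00 mm); the sphere at (0.5, 14.5) is not intersected at this z (|z−center|=9.300 > r=9); After the difference (first − rest): none of the subtracted shapes is present at this height, so the 20×23.5 cube is unchanged — boundary = 87.00 mm; the cube at (9.5, 2.5) is present — its section is the full 5.5×22 rectangle (perimeter 55.00 mm); After the difference (first − rest): starting from that combined region, the 5.5×22 cube at (9.5, 2.5) partially overlaps it — only the 115.50 mm² overlap (of its 121.00 mm²) is removed, clipping the outline — boundary = 129.00 mm. Overall, the cross-section is a single solid region. Total boundary length (outer) = 129.00 mm.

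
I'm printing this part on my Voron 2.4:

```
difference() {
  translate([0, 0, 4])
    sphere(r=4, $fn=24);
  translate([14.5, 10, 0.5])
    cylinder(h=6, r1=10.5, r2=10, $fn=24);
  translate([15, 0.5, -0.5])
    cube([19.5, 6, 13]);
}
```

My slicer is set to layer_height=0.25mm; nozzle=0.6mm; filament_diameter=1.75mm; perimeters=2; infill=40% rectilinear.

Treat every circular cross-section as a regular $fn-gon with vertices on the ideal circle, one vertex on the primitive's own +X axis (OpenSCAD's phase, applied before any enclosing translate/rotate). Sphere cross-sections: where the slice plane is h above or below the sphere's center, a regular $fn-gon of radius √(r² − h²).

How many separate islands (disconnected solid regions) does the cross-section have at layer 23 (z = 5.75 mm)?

At z = 5.75 mm: the sphere: section is a regular 24-gon, circumradius = √(r²−h²) = √(4²−1.75²) = 3.597; the cone at (14.5, 10) (r1=10.5→r2=10) has section circumradius 10.062 here — a regular 24-gon; the cube at (15, 0.5) (footprint 19.5×6) is included at this height; After the difference (first − rest): starting from the r=4 sphere, the cone at (14.5, 10) misses the remaining region (no effect); the 19.5×6 cube at (15, 0.5) misses the remaining region (no effect) — 1 connected region. Overall, the cross-section is a single solid region. Island count = 1.

1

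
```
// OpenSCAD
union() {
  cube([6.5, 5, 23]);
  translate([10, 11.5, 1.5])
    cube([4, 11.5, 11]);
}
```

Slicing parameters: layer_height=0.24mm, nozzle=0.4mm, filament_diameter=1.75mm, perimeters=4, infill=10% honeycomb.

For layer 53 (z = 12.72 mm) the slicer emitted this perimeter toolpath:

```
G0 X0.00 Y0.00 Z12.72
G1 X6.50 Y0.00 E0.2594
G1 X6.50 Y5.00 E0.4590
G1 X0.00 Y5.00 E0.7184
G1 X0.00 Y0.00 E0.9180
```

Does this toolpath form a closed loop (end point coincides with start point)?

Start point (G0): (0.00, 0.00). End point (last G1): the path returns to the start — closed.

yes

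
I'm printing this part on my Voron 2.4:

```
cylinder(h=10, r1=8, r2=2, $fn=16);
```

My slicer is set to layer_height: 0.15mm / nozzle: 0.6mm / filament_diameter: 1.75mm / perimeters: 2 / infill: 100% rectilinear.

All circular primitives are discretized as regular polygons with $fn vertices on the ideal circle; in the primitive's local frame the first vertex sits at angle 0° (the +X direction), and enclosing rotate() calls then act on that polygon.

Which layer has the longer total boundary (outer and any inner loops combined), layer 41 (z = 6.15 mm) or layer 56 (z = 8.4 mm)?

layer 41 (z = 6.15 mm)

Layer 41 (z = 6.15): the cone (r1=8→r2=2) has section circumradius 4.310 here — a regular 16-gon (perimeter = 2·16·4.310·sin(180°/16) = 26.91 mm). So its perimeter = 26.91 mm. Layer 56 (z = 8.4): the cone contributes a regular 16-gon of circumradius 2.960 (interpolated between r1=8 and r2=2 at t=0.840) (perimeter = 2·16·2.960·sin(180°/16) = 18.48 mm). So its perimeter = 18.48 mm. Layer 41 is larger (26.91 vs 18.48 mm).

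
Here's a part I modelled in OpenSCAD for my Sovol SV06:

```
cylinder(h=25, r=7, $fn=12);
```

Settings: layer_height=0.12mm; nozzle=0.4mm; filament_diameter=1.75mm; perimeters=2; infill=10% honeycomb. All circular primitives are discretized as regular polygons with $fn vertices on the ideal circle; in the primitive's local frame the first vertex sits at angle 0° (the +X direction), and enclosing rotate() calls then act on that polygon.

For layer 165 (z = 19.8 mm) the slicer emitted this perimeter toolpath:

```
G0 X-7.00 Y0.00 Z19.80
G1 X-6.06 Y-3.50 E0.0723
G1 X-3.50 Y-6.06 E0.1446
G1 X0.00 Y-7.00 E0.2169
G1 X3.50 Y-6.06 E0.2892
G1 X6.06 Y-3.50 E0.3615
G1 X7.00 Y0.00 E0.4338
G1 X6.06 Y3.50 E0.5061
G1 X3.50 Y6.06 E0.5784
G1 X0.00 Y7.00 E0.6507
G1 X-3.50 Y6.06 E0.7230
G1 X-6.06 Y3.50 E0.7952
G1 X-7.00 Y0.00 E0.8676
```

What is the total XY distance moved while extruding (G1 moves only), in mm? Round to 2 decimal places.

Sum the Euclidean lengths of each G1 segment: total = 43.47 mm.

43.47 mm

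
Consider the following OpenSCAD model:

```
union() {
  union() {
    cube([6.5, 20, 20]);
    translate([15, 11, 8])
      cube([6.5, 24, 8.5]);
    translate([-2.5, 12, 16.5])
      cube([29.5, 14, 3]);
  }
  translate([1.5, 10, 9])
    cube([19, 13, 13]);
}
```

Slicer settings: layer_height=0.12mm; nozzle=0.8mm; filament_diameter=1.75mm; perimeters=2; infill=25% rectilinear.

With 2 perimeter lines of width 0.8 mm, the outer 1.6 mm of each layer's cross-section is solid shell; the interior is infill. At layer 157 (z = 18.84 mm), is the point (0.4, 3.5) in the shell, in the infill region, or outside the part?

At z = 18.84 mm: the cube is present — its section is the full 6.5×20 rectangle; the cube at (15, 11) is not intersected at this z (z outside [8, 16.5]); the cube at (-2.5, 12) (footprint 29.5×14) is included at this height; Merging all regions: the regions partially overlap (shared area 52.00 mm²), so overlapping operands fuse into one piece — 1 connected region; the cube at (1.5, 10) is present — its section is the full 19×13 rectangle; Taking the union: the regions partially overlap (shared area 219.00 mm²), so overlapping operands fuse into one piece — 1 connected region. Overall, the cross-section is a single solid region. The nearest boundary edge runs (0.00, 0.00)→(0.00, 12.00); distance from the point to it = 0.40 mm. The point is inside the cross-section, 0.40 mm from the nearest boundary — within the 1.6 mm shell band (2 × 0.8).

shell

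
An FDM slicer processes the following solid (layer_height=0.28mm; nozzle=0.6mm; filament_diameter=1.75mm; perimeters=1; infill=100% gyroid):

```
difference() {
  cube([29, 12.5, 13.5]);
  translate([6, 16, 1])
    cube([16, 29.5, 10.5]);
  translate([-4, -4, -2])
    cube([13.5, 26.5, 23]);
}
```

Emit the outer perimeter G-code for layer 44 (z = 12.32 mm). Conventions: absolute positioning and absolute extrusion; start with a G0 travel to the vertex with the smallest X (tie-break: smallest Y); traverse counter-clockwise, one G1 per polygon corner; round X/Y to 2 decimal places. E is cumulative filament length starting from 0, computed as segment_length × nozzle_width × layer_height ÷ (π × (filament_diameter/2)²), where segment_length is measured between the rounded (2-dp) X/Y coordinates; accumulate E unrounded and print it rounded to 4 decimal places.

G0 X9.50 Y0.00 Z12.32
G1 X29.00 Y0.00 E1.3620
G1 X29.00 Y12.50 E2.2351
G1 X9.50 Y12.50 E3.5971
G1 X9.50 Y0.00 E4.4702

At z = 12.32 mm: the 29×12.5 cube contributes its full rectangle; the cube at (6, 16) does not reach this height (z outside [1, 11.5]); the cube at (-4, -4) (footprint 13.5×26.5) is included at this height; Subtracting the remaining from the first: starting from the 29×12.5 cube, the 13.5×26.5 cube at (-4, -4) partially overlaps it — only the 118.75 mm² overlap (of its 357.75 mm²) is removed, clipping the outline — 1 connected region. The outline is a single polygon with 4 vertices. Extrusion per mm of travel: 0.6 × 0.28 / (π × 0.875²) = 0.069846. Accumulating E over each segment gives final E = 4.4702.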